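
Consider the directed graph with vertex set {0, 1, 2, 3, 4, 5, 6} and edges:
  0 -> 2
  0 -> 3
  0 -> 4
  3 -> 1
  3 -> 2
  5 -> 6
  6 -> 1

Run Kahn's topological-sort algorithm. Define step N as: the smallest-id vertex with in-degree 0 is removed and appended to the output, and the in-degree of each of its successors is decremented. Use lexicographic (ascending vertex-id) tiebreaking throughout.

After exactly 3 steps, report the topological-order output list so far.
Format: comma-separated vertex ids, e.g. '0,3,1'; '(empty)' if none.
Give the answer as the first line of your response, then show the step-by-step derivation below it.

0,3,2

step 1: output 0; order=[0]; indeg=(0,2,1,0,0,0,1)
step 2: output 3; order=[0,3]; indeg=(0,1,0,0,0,0,1)
step 3: output 2; order=[0,3,2]; indeg=(0,1,0,0,0,0,1)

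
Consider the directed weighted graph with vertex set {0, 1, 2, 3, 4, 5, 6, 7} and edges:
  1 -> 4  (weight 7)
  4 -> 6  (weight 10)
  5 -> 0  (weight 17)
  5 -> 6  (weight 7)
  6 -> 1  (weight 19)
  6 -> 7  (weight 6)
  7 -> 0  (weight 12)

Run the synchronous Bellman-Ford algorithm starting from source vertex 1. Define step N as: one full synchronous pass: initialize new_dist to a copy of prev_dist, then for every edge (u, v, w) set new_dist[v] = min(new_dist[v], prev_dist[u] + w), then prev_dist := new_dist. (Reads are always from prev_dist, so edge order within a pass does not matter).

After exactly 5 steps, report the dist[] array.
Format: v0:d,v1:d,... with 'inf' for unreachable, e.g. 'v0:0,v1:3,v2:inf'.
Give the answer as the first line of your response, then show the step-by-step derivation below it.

v0:35,v1:0,v2:inf,v3:inf,v4:7,v5:inf,v6:17,v7:23

step 1: dist = v0:inf,v1:0,v2:inf,v3:inf,v4:7,v5:inf,v6:inf,v7:inf
step 2: dist = v0:inf,v1:0,v2:inf,v3:inf,v4:7,v5:inf,v6:17,v7:inf
step 3: dist = v0:inf,v1:0,v2:inf,v3:inf,v4:7,v5:inf,v6:17,v7:23
step 4: dist = v0:35,v1:0,v2:inf,v3:inf,v4:7,v5:inf,v6:17,v7:23
step 5: dist = v0:35,v1:0,v2:inf,v3:inf,v4:7,v5:inf,v6:17,v7:23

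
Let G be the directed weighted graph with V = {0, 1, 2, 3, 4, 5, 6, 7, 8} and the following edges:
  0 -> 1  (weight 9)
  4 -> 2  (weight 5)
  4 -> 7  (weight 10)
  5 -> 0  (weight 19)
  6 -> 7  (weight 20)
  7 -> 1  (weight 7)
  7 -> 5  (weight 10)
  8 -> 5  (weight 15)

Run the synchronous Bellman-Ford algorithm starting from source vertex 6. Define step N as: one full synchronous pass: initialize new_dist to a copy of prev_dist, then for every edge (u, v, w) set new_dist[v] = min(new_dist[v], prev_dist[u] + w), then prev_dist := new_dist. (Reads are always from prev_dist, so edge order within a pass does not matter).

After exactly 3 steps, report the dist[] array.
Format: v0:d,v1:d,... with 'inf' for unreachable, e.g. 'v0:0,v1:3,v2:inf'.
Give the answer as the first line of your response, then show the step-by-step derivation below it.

v0:49,v1:27,v2:inf,v3:inf,v4:inf,v5:30,v6:0,v7:20,v8:inf

step 1: dist = v0:inf,v1:inf,v2:inf,v3:inf,v4:inf,v5:inf,v6:0,v7:20,v8:inf
step 2: dist = v0:inf,v1:27,v2:inf,v3:inf,v4:inf,v5:30,v6:0,v7:20,v8:inf
step 3: dist = v0:49,v1:27,v2:inf,v3:inf,v4:inf,v5:30,v6:0,v7:20,v8:inf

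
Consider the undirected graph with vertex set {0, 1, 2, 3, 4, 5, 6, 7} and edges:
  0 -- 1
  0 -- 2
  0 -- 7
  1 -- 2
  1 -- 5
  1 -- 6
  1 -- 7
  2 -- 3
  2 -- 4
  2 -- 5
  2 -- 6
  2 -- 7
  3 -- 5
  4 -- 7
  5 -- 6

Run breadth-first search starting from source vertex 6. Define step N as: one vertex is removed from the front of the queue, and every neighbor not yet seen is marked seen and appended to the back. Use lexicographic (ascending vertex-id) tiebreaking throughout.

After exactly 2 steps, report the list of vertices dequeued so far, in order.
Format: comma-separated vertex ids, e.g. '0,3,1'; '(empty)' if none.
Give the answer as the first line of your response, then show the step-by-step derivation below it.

6,1

step 1: dequeue 6; queue=[1,2,5]; order=6
step 2: dequeue 1; queue=[2,5,0,7]; order=6,1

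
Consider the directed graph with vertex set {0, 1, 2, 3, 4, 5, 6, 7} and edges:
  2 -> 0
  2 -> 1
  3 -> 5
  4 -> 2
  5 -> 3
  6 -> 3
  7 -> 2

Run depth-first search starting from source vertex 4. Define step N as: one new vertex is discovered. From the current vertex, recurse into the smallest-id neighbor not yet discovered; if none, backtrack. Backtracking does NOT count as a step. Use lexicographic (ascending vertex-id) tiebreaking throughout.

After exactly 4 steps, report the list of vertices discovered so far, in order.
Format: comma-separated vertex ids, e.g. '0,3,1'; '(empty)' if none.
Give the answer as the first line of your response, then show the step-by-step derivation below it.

4,2,0,1

step 1: discover 4; path=4; order=4
step 2: discover 2; path=4>2; order=4,2
step 3: discover 0; path=4>2>0; order=4,2,0
step 4: discover 1; path=4>2>1; order=4,2,0,1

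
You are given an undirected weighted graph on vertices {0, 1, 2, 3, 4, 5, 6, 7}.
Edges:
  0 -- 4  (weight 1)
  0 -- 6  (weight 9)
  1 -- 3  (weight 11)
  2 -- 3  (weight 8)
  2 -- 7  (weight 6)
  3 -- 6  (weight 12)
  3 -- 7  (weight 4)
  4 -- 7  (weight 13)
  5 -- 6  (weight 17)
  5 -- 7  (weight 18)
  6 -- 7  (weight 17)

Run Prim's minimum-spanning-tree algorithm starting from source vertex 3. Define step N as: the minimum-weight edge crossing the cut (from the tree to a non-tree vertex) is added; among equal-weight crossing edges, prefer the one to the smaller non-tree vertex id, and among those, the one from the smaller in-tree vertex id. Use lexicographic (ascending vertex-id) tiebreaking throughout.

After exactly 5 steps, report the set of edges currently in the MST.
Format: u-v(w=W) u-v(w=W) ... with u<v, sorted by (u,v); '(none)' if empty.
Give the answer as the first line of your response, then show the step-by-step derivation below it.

0-6(w=9) 1-3(w=11) 2-7(w=6) 3-6(w=12) 3-7(w=4)

step 1: add edge 3-7 (w=4); MST = {3-7(w=4)}
step 2: add edge 2-7 (w=6); MST = {2-7(w=6) 3-7(w=4)}
step 3: add edge 1-3 (w=11); MST = {1-3(w=11) 2-7(w=6) 3-7(w=4)}
step 4: add edge 3-6 (w=12); MST = {1-3(w=11) 2-7(w=6) 3-6(w=12) 3-7(w=4)}
step 5: add edge 0-6 (w=9); MST = {0-6(w=9) 1-3(w=11) 2-7(w=6) 3-6(w=12) 3-7(w=4)}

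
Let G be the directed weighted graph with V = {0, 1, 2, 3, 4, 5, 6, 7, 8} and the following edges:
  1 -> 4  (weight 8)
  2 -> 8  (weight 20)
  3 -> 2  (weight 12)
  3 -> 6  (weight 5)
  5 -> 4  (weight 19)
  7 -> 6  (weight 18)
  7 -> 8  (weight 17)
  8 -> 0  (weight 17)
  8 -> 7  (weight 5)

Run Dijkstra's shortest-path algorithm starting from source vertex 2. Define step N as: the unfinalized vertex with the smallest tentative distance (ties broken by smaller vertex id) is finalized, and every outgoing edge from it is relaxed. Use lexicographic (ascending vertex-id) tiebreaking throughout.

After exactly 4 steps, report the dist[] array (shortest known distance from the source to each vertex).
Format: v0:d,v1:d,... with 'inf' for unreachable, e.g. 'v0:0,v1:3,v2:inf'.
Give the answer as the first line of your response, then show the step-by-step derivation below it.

v0:37,v1:inf,v2:0,v3:inf,v4:inf,v5:inf,v6:43,v7:25,v8:20

step 1: dist = v0:inf,v1:inf,v2:0,v3:inf,v4:inf,v5:inf,v6:inf,v7:inf,v8:20
step 2: dist = v0:37,v1:inf,v2:0,v3:inf,v4:inf,v5:inf,v6:inf,v7:25,v8:20
step 3: dist = v0:37,v1:inf,v2:0,v3:inf,v4:inf,v5:inf,v6:43,v7:25,v8:20
step 4: dist = v0:37,v1:inf,v2:0,v3:inf,v4:inf,v5:inf,v6:43,v7:25,v8:20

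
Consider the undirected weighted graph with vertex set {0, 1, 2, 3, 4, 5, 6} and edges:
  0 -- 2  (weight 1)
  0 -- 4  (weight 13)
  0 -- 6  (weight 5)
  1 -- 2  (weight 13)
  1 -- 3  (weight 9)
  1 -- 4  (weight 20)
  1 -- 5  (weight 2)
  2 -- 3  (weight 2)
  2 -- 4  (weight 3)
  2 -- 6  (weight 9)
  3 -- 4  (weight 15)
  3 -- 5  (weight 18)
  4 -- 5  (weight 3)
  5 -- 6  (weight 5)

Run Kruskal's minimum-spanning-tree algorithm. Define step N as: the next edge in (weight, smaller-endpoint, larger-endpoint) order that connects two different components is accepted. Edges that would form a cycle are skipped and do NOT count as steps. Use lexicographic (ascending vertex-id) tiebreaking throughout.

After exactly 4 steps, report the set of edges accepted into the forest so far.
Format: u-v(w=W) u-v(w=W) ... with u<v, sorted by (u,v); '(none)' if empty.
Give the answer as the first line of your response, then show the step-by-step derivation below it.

0-2(w=1) 1-5(w=2) 2-3(w=2) 2-4(w=3)

step 1: add edge 0-2 (w=1); MST = {0-2(w=1)}
step 2: add edge 1-5 (w=2); MST = {0-2(w=1) 1-5(w=2)}
step 3: add edge 2-3 (w=2); MST = {0-2(w=1) 1-5(w=2) 2-3(w=2)}
step 4: add edge 2-4 (w=3); MST = {0-2(w=1) 1-5(w=2) 2-3(w=2) 2-4(w=3)}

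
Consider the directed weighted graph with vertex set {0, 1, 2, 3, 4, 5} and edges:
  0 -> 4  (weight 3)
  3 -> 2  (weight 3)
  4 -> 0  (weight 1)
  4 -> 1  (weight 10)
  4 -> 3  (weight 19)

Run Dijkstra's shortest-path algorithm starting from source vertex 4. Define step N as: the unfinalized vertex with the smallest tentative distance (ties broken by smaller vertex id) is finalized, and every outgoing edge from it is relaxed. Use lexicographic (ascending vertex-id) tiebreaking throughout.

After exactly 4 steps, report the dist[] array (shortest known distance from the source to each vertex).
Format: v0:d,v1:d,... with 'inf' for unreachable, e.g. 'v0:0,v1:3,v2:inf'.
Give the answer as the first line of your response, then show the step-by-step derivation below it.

v0:1,v1:10,v2:22,v3:19,v4:0,v5:inf

step 1: dist = v0:1,v1:10,v2:inf,v3:19,v4:0,v5:inf
step 2: dist = v0:1,v1:10,v2:inf,v3:19,v4:0,v5:inf
step 3: dist = v0:1,v1:10,v2:inf,v3:19,v4:0,v5:inf
step 4: dist = v0:1,v1:10,v2:22,v3:19,v4:0,v5:inf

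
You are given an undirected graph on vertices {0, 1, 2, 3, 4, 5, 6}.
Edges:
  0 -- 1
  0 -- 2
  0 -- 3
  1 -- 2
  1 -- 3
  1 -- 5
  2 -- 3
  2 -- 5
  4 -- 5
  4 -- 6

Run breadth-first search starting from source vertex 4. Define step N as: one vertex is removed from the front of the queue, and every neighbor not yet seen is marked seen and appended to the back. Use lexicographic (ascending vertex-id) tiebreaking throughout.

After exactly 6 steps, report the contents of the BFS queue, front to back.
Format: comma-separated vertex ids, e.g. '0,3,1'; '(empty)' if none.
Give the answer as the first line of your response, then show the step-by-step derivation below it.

3

step 1: dequeue 4; queue=[5,6]; order=4
step 2: dequeue 5; queue=[6,1,2]; order=4,5
step 3: dequeue 6; queue=[1,2]; order=4,5,6
step 4: dequeue 1; queue=[2,0,3]; order=4,5,6,1
step 5: dequeue 2; queue=[0,3]; order=4,5,6,1,2
step 6: dequeue 0; queue=[3]; order=4,5,6,1,2,0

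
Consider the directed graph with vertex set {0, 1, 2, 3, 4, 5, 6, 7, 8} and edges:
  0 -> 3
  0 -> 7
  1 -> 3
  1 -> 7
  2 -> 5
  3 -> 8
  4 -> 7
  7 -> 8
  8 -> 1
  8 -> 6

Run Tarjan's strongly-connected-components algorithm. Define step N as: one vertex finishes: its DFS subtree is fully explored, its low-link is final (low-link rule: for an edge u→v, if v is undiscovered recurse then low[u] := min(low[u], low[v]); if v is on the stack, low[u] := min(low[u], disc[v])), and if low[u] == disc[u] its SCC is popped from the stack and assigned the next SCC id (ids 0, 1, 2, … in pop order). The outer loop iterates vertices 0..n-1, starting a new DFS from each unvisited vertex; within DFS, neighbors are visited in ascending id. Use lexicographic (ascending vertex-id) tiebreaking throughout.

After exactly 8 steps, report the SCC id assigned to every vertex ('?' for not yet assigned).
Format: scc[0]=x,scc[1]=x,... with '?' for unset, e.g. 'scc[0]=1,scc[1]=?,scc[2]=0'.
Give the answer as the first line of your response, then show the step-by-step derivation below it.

scc[0]=2,scc[1]=1,scc[2]=4,scc[3]=1,scc[4]=?,scc[5]=3,scc[6]=0,scc[7]=1,scc[8]=1

step 1: low=(low[0]=0,low[1]=1,low[2]=?,low[3]=1,low[4]=?,low[5]=?,low[6]=?,low[7]=2,low[8]=2); scc=(scc[0]=?,scc[1]=?,scc[2]=?,scc[3]=?,scc[4]=?,scc[5]=?,scc[6]=?,scc[7]=?,scc[8]=?)
step 2: low=(low[0]=0,low[1]=1,low[2]=?,low[3]=1,low[4]=?,low[5]=?,low[6]=?,low[7]=2,low[8]=2); scc=(scc[0]=?,scc[1]=?,scc[2]=?,scc[3]=?,scc[4]=?,scc[5]=?,scc[6]=?,scc[7]=?,scc[8]=?)
step 3: low=(low[0]=0,low[1]=1,low[2]=?,low[3]=1,low[4]=?,low[5]=?,low[6]=5,low[7]=2,low[8]=1); scc=(scc[0]=?,scc[1]=?,scc[2]=?,scc[3]=?,scc[4]=?,scc[5]=?,scc[6]=0,scc[7]=?,scc[8]=?)
step 4: low=(low[0]=0,low[1]=1,low[2]=?,low[3]=1,low[4]=?,low[5]=?,low[6]=5,low[7]=2,low[8]=1); scc=(scc[0]=?,scc[1]=?,scc[2]=?,scc[3]=?,scc[4]=?,scc[5]=?,scc[6]=0,scc[7]=?,scc[8]=?)
step 5: low=(low[0]=0,low[1]=1,low[2]=?,low[3]=1,low[4]=?,low[5]=?,low[6]=5,low[7]=2,low[8]=1); scc=(scc[0]=?,scc[1]=1,scc[2]=?,scc[3]=1,scc[4]=?,scc[5]=?,scc[6]=0,scc[7]=1,scc[8]=1)
step 6: low=(low[0]=0,low[1]=1,low[2]=?,low[3]=1,low[4]=?,low[5]=?,low[6]=5,low[7]=2,low[8]=1); scc=(scc[0]=2,scc[1]=1,scc[2]=?,scc[3]=1,scc[4]=?,scc[5]=?,scc[6]=0,scc[7]=1,scc[8]=1)
step 7: low=(low[0]=0,low[1]=1,low[2]=6,low[3]=1,low[4]=?,low[5]=7,low[6]=5,low[7]=2,low[8]=1); scc=(scc[0]=2,scc[1]=1,scc[2]=?,scc[3]=1,scc[4]=?,scc[5]=3,scc[6]=0,scc[7]=1,scc[8]=1)
step 8: low=(low[0]=0,low[1]=1,low[2]=6,low[3]=1,low[4]=?,low[5]=7,low[6]=5,low[7]=2,low[8]=1); scc=(scc[0]=2,scc[1]=1,scc[2]=4,scc[3]=1,scc[4]=?,scc[5]=3,scc[6]=0,scc[7]=1,scc[8]=1)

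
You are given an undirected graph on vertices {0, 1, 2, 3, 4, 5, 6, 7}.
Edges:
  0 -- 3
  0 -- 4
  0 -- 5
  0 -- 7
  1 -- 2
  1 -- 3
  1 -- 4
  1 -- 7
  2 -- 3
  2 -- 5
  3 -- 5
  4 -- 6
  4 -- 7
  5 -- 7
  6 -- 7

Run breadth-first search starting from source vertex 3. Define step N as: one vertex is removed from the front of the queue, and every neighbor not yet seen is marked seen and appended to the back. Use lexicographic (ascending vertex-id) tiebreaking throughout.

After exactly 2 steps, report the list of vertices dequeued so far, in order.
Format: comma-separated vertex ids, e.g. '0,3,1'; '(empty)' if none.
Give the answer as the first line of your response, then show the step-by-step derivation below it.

3,0

step 1: dequeue 3; queue=[0,1,2,5]; order=3
step 2: dequeue 0; queue=[1,2,5,4,7]; order=3,0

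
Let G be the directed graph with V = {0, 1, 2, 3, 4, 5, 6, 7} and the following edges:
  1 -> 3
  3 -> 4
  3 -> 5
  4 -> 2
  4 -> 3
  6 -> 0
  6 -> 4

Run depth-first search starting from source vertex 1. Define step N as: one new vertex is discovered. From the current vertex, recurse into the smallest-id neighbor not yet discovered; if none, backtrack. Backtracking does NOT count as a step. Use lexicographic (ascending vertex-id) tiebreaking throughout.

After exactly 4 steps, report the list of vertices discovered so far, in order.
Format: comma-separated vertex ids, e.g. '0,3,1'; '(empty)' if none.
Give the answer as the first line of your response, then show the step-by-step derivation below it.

1,3,4,2

step 1: discover 1; path=1; order=1
step 2: discover 3; path=1>3; order=1,3
step 3: discover 4; path=1>3>4; order=1,3,4
step 4: discover 2; path=1>3>4>2; order=1,3,4,2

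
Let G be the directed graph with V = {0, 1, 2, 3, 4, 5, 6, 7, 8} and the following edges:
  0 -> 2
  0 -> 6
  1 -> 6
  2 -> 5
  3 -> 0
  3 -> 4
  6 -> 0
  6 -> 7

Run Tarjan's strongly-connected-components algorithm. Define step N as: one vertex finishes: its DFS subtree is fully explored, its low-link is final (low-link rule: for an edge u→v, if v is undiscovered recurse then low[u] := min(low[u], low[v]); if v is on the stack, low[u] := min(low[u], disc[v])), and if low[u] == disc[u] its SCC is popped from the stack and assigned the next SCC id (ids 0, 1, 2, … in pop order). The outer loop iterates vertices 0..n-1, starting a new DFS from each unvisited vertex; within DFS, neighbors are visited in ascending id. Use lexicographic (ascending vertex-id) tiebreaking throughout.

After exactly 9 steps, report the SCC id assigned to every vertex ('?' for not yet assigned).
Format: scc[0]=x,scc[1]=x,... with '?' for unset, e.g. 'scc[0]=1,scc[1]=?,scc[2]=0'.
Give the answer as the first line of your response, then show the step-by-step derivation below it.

scc[0]=3,scc[1]=4,scc[2]=1,scc[3]=6,scc[4]=5,scc[5]=0,scc[6]=3,scc[7]=2,scc[8]=7

step 1: low=(low[0]=0,low[1]=?,low[2]=1,low[3]=?,low[4]=?,low[5]=2,low[6]=?,low[7]=?,low[8]=?); scc=(scc[0]=?,scc[1]=?,scc[2]=?,scc[3]=?,scc[4]=?,scc[5]=0,scc[6]=?,scc[7]=?,scc[8]=?)
step 2: low=(low[0]=0,low[1]=?,low[2]=1,low[3]=?,low[4]=?,low[5]=2,low[6]=?,low[7]=?,low[8]=?); scc=(scc[0]=?,scc[1]=?,scc[2]=1,scc[3]=?,scc[4]=?,scc[5]=0,scc[6]=?,scc[7]=?,scc[8]=?)
step 3: low=(low[0]=0,low[1]=?,low[2]=1,low[3]=?,low[4]=?,low[5]=2,low[6]=0,low[7]=4,low[8]=?); scc=(scc[0]=?,scc[1]=?,scc[2]=1,scc[3]=?,scc[4]=?,scc[5]=0,scc[6]=?,scc[7]=2,scc[8]=?)
step 4: low=(low[0]=0,low[1]=?,low[2]=1,low[3]=?,low[4]=?,low[5]=2,low[6]=0,low[7]=4,low[8]=?); scc=(scc[0]=?,scc[1]=?,scc[2]=1,scc[3]=?,scc[4]=?,scc[5]=0,scc[6]=?,scc[7]=2,scc[8]=?)
step 5: low=(low[0]=0,low[1]=?,low[2]=1,low[3]=?,low[4]=?,low[5]=2,low[6]=0,low[7]=4,low[8]=?); scc=(scc[0]=3,scc[1]=?,scc[2]=1,scc[3]=?,scc[4]=?,scc[5]=0,scc[6]=3,scc[7]=2,scc[8]=?)
step 6: low=(low[0]=0,low[1]=5,low[2]=1,low[3]=?,low[4]=?,low[5]=2,low[6]=0,low[7]=4,low[8]=?); scc=(scc[0]=3,scc[1]=4,scc[2]=1,scc[3]=?,scc[4]=?,scc[5]=0,scc[6]=3,scc[7]=2,scc[8]=?)
step 7: low=(low[0]=0,low[1]=5,low[2]=1,low[3]=6,low[4]=7,low[5]=2,low[6]=0,low[7]=4,low[8]=?); scc=(scc[0]=3,scc[1]=4,scc[2]=1,scc[3]=?,scc[4]=5,scc[5]=0,scc[6]=3,scc[7]=2,scc[8]=?)
step 8: low=(low[0]=0,low[1]=5,low[2]=1,low[3]=6,low[4]=7,low[5]=2,low[6]=0,low[7]=4,low[8]=?); scc=(scc[0]=3,scc[1]=4,scc[2]=1,scc[3]=6,scc[4]=5,scc[5]=0,scc[6]=3,scc[7]=2,scc[8]=?)
step 9: low=(low[0]=0,low[1]=5,low[2]=1,low[3]=6,low[4]=7,low[5]=2,low[6]=0,low[7]=4,low[8]=8); scc=(scc[0]=3,scc[1]=4,scc[2]=1,scc[3]=6,scc[4]=5,scc[5]=0,scc[6]=3,scc[7]=2,scc[8]=7)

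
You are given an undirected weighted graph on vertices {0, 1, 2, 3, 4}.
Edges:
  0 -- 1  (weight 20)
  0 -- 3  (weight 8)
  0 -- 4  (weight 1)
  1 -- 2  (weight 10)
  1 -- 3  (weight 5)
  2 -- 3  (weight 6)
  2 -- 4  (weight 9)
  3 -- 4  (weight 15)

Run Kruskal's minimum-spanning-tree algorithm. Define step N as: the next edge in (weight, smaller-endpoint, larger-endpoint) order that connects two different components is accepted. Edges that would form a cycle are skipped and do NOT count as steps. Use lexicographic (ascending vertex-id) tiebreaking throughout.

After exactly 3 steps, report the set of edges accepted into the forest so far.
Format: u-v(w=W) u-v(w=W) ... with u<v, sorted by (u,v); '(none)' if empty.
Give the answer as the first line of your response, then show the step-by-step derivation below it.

0-4(w=1) 1-3(w=5) 2-3(w=6)

step 1: add edge 0-4 (w=1); MST = {0-4(w=1)}
step 2: add edge 1-3 (w=5); MST = {0-4(w=1) 1-3(w=5)}
step 3: add edge 2-3 (w=6); MST = {0-4(w=1) 1-3(w=5) 2-3(w=6)}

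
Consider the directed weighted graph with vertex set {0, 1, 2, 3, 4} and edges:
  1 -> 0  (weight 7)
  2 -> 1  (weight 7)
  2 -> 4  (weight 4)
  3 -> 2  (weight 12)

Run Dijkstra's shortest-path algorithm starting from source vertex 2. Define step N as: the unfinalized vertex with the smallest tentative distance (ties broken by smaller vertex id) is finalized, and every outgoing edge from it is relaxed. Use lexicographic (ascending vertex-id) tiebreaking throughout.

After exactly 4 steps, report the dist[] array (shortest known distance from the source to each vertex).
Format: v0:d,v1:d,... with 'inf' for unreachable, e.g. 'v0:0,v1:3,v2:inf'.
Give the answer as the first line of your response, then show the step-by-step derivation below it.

v0:14,v1:7,v2:0,v3:inf,v4:4

step 1: dist = v0:inf,v1:7,v2:0,v3:inf,v4:4
step 2: dist = v0:inf,v1:7,v2:0,v3:inf,v4:4
step 3: dist = v0:14,v1:7,v2:0,v3:inf,v4:4
step 4: dist = v0:14,v1:7,v2:0,v3:inf,v4:4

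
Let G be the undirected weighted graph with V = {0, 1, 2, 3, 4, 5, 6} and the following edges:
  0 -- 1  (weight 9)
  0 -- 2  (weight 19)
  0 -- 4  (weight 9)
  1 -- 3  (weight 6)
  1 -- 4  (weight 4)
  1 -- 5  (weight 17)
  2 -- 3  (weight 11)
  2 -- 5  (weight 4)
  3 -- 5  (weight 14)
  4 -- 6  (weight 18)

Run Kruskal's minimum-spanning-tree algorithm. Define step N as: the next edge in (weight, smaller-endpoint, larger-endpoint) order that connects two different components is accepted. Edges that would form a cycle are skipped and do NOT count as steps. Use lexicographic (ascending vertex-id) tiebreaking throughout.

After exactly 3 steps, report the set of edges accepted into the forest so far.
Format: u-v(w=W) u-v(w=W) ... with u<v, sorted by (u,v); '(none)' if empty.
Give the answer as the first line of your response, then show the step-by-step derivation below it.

1-3(w=6) 1-4(w=4) 2-5(w=4)

step 1: add edge 1-4 (w=4); MST = {1-4(w=4)}
step 2: add edge 2-5 (w=4); MST = {1-4(w=4) 2-5(w=4)}
step 3: add edge 1-3 (w=6); MST = {1-3(w=6) 1-4(w=4) 2-5(w=4)}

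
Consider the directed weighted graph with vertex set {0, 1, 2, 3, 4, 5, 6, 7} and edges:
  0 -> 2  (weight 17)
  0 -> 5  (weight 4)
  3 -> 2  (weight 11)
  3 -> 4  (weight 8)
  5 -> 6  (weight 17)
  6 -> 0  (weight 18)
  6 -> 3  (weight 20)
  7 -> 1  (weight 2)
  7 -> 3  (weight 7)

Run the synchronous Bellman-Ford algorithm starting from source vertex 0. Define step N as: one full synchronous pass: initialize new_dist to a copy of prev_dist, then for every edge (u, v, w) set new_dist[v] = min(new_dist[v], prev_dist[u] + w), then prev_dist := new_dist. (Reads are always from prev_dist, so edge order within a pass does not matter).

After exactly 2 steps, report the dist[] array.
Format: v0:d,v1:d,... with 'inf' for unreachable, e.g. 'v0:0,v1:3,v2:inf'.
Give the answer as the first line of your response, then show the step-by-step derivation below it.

v0:0,v1:inf,v2:17,v3:inf,v4:inf,v5:4,v6:21,v7:inf

step 1: dist = v0:0,v1:inf,v2:17,v3:inf,v4:inf,v5:4,v6:inf,v7:inf
step 2: dist = v0:0,v1:inf,v2:17,v3:inf,v4:inf,v5:4,v6:21,v7:inf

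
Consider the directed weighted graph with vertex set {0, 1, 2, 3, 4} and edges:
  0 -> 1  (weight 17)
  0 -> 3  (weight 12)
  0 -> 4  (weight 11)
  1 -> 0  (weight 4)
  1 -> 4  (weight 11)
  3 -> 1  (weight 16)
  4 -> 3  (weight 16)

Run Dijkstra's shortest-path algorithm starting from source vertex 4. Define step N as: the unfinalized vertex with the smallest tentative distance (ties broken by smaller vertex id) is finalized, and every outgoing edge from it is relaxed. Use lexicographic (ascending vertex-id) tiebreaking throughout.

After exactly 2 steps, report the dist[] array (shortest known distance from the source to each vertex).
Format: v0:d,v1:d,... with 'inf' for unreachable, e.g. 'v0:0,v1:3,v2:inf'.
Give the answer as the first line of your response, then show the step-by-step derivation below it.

v0:inf,v1:32,v2:inf,v3:16,v4:0

step 1: dist = v0:inf,v1:inf,v2:inf,v3:16,v4:0
step 2: dist = v0:inf,v1:32,v2:inf,v3:16,v4:0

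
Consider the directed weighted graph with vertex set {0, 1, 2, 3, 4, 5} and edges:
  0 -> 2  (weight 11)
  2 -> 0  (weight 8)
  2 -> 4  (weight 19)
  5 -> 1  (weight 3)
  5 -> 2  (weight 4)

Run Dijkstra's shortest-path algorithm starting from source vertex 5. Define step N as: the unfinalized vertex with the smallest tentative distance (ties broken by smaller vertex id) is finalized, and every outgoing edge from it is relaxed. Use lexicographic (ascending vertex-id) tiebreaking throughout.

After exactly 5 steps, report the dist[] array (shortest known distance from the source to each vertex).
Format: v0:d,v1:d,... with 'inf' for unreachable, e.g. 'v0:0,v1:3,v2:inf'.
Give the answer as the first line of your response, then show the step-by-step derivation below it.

v0:12,v1:3,v2:4,v3:inf,v4:23,v5:0

step 1: dist = v0:inf,v1:3,v2:4,v3:inf,v4:inf,v5:0
step 2: dist = v0:inf,v1:3,v2:4,v3:inf,v4:inf,v5:0
step 3: dist = v0:12,v1:3,v2:4,v3:inf,v4:23,v5:0
step 4: dist = v0:12,v1:3,v2:4,v3:inf,v4:23,v5:0
step 5: dist = v0:12,v1:3,v2:4,v3:inf,v4:23,v5:0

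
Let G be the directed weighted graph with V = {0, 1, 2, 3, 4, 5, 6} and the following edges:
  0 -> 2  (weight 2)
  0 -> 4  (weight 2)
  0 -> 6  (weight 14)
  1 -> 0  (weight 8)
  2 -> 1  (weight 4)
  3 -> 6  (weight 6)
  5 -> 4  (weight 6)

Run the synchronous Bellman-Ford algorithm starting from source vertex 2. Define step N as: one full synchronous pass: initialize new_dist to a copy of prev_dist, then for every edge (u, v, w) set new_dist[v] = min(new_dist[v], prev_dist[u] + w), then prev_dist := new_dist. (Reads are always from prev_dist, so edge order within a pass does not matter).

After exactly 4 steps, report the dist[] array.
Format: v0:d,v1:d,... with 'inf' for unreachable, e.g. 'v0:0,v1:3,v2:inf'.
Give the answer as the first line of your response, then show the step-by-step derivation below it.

v0:12,v1:4,v2:0,v3:inf,v4:14,v5:inf,v6:26

step 1: dist = v0:inf,v1:4,v2:0,v3:inf,v4:inf,v5:inf,v6:inf
step 2: dist = v0:12,v1:4,v2:0,v3:inf,v4:inf,v5:inf,v6:inf
step 3: dist = v0:12,v1:4,v2:0,v3:inf,v4:14,v5:inf,v6:26
step 4: dist = v0:12,v1:4,v2:0,v3:inf,v4:14,v5:inf,v6:26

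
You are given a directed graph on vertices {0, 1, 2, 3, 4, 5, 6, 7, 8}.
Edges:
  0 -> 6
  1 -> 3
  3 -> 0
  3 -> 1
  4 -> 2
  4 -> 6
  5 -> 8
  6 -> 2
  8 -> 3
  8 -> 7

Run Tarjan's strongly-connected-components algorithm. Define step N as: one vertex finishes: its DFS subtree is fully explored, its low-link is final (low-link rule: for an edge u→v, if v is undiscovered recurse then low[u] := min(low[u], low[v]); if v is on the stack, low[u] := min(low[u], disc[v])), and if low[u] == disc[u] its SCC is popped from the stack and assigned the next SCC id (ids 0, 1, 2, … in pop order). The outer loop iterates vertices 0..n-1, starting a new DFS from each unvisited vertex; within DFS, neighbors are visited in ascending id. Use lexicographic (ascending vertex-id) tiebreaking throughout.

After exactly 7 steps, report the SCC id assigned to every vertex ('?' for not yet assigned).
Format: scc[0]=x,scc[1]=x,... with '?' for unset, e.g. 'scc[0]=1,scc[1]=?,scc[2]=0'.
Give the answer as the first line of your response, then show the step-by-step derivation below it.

scc[0]=2,scc[1]=3,scc[2]=0,scc[3]=3,scc[4]=4,scc[5]=?,scc[6]=1,scc[7]=5,scc[8]=?

step 1: low=(low[0]=0,low[1]=?,low[2]=2,low[3]=?,low[4]=?,low[5]=?,low[6]=1,low[7]=?,low[8]=?); scc=(scc[0]=?,scc[1]=?,scc[2]=0,scc[3]=?,scc[4]=?,scc[5]=?,scc[6]=?,scc[7]=?,scc[8]=?)
step 2: low=(low[0]=0,low[1]=?,low[2]=2,low[3]=?,low[4]=?,low[5]=?,low[6]=1,low[7]=?,low[8]=?); scc=(scc[0]=?,scc[1]=?,scc[2]=0,scc[3]=?,scc[4]=?,scc[5]=?,scc[6]=1,scc[7]=?,scc[8]=?)
step 3: low=(low[0]=0,low[1]=?,low[2]=2,low[3]=?,low[4]=?,low[5]=?,low[6]=1,low[7]=?,low[8]=?); scc=(scc[0]=2,scc[1]=?,scc[2]=0,scc[3]=?,scc[4]=?,scc[5]=?,scc[6]=1,scc[7]=?,scc[8]=?)
step 4: low=(low[0]=0,low[1]=3,low[2]=2,low[3]=3,low[4]=?,low[5]=?,low[6]=1,low[7]=?,low[8]=?); scc=(scc[0]=2,scc[1]=?,scc[2]=0,scc[3]=?,scc[4]=?,scc[5]=?,scc[6]=1,scc[7]=?,scc[8]=?)
step 5: low=(low[0]=0,low[1]=3,low[2]=2,low[3]=3,low[4]=?,low[5]=?,low[6]=1,low[7]=?,low[8]=?); scc=(scc[0]=2,scc[1]=3,scc[2]=0,scc[3]=3,scc[4]=?,scc[5]=?,scc[6]=1,scc[7]=?,scc[8]=?)
step 6: low=(low[0]=0,low[1]=3,low[2]=2,low[3]=3,low[4]=5,low[5]=?,low[6]=1,low[7]=?,low[8]=?); scc=(scc[0]=2,scc[1]=3,scc[2]=0,scc[3]=3,scc[4]=4,scc[5]=?,scc[6]=1,scc[7]=?,scc[8]=?)
step 7: low=(low[0]=0,low[1]=3,low[2]=2,low[3]=3,low[4]=5,low[5]=6,low[6]=1,low[7]=8,low[8]=7); scc=(scc[0]=2,scc[1]=3,scc[2]=0,scc[3]=3,scc[4]=4,scc[5]=?,scc[6]=1,scc[7]=5,scc[8]=?)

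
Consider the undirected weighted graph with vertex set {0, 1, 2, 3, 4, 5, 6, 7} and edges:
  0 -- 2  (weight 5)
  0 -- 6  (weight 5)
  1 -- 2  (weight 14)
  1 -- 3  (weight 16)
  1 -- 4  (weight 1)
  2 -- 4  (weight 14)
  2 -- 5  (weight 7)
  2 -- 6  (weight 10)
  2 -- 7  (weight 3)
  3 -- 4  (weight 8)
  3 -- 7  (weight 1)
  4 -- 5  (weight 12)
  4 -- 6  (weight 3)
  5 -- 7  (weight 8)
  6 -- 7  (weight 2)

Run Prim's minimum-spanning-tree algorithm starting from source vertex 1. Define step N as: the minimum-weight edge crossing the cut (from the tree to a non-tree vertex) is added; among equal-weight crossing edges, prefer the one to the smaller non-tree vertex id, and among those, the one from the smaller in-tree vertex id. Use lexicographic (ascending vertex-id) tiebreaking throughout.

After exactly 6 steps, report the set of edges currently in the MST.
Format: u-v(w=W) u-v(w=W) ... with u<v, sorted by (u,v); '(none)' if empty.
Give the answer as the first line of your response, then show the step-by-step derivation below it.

0-2(w=5) 1-4(w=1) 2-7(w=3) 3-7(w=1) 4-6(w=3) 6-7(w=2)

step 1: add edge 1-4 (w=1); MST = {1-4(w=1)}
step 2: add edge 4-6 (w=3); MST = {1-4(w=1) 4-6(w=3)}
step 3: add edge 6-7 (w=2); MST = {1-4(w=1) 4-6(w=3) 6-7(w=2)}
step 4: add edge 3-7 (w=1); MST = {1-4(w=1) 3-7(w=1) 4-6(w=3) 6-7(w=2)}
step 5: add edge 2-7 (w=3); MST = {1-4(w=1) 2-7(w=3) 3-7(w=1) 4-6(w=3) 6-7(w=2)}
step 6: add edge 0-2 (w=5); MST = {0-2(w=5) 1-4(w=1) 2-7(w=3) 3-7(w=1) 4-6(w=3) 6-7(w=2)}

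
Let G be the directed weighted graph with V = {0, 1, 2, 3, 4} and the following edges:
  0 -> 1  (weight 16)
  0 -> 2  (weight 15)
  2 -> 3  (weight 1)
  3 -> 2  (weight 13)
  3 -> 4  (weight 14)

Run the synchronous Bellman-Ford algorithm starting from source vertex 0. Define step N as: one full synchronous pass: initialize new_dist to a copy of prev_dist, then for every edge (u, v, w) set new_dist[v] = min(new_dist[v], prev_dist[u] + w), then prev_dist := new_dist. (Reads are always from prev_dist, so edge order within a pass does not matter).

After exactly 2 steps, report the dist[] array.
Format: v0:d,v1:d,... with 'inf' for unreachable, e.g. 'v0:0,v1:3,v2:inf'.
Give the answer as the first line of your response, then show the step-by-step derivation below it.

v0:0,v1:16,v2:15,v3:16,v4:inf

step 1: dist = v0:0,v1:16,v2:15,v3:inf,v4:inf
step 2: dist = v0:0,v1:16,v2:15,v3:16,v4:inf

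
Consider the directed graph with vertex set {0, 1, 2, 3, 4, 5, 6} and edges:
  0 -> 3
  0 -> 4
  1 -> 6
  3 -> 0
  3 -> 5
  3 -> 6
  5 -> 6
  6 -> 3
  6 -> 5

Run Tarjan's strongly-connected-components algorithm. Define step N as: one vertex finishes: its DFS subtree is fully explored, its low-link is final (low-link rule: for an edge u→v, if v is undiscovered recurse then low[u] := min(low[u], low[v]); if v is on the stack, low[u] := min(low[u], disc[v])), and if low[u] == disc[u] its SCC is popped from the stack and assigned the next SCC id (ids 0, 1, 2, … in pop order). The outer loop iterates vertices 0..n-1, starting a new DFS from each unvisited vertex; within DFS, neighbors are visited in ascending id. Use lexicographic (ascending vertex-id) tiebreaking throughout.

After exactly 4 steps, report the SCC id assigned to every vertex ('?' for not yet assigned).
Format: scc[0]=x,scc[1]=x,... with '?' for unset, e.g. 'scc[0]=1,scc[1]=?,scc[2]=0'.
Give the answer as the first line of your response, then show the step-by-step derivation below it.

scc[0]=?,scc[1]=?,scc[2]=?,scc[3]=?,scc[4]=0,scc[5]=?,scc[6]=?

step 1: low=(low[0]=0,low[1]=?,low[2]=?,low[3]=0,low[4]=?,low[5]=2,low[6]=1); scc=(scc[0]=?,scc[1]=?,scc[2]=?,scc[3]=?,scc[4]=?,scc[5]=?,scc[6]=?)
step 2: low=(low[0]=0,low[1]=?,low[2]=?,low[3]=0,low[4]=?,low[5]=1,low[6]=1); scc=(scc[0]=?,scc[1]=?,scc[2]=?,scc[3]=?,scc[4]=?,scc[5]=?,scc[6]=?)
step 3: low=(low[0]=0,low[1]=?,low[2]=?,low[3]=0,low[4]=?,low[5]=1,low[6]=1); scc=(scc[0]=?,scc[1]=?,scc[2]=?,scc[3]=?,scc[4]=?,scc[5]=?,scc[6]=?)
step 4: low=(low[0]=0,low[1]=?,low[2]=?,low[3]=0,low[4]=4,low[5]=1,low[6]=1); scc=(scc[0]=?,scc[1]=?,scc[2]=?,scc[3]=?,scc[4]=0,scc[5]=?,scc[6]=?)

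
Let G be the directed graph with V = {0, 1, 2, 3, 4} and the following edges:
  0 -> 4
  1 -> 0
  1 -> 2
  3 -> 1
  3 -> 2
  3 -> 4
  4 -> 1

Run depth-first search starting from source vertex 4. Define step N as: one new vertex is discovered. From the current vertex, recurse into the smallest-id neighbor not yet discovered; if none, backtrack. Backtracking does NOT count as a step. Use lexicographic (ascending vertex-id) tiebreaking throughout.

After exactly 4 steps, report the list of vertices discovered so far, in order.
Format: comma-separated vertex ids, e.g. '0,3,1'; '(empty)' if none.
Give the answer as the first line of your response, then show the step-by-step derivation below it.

4,1,0,2

step 1: discover 4; path=4; order=4
step 2: discover 1; path=4>1; order=4,1
step 3: discover 0; path=4>1>0; order=4,1,0
step 4: discover 2; path=4>1>2; order=4,1,0,2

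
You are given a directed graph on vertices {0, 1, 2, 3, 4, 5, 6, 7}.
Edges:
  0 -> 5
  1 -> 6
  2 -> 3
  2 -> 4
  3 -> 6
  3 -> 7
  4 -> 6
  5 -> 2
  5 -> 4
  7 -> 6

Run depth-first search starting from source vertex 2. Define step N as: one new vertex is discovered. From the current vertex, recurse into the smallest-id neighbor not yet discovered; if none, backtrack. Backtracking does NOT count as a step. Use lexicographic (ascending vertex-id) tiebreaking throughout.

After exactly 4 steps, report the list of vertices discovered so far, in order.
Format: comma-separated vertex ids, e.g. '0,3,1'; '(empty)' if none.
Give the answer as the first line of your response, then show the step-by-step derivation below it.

2,3,6,7

step 1: discover 2; path=2; order=2
step 2: discover 3; path=2>3; order=2,3
step 3: discover 6; path=2>3>6; order=2,3,6
step 4: discover 7; path=2>3>7; order=2,3,6,7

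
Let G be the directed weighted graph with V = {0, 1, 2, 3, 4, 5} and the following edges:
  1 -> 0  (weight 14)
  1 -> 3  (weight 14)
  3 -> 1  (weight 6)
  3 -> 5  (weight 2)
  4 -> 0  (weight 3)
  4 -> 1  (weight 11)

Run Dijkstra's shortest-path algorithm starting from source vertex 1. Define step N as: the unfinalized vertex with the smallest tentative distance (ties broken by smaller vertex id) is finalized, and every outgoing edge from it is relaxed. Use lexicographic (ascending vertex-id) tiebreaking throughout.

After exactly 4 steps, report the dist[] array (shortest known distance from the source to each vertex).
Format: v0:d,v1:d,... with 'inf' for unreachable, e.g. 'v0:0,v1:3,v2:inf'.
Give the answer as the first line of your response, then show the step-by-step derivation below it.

v0:14,v1:0,v2:inf,v3:14,v4:inf,v5:16

step 1: dist = v0:14,v1:0,v2:inf,v3:14,v4:inf,v5:inf
step 2: dist = v0:14,v1:0,v2:inf,v3:14,v4:inf,v5:inf
step 3: dist = v0:14,v1:0,v2:inf,v3:14,v4:inf,v5:16
step 4: dist = v0:14,v1:0,v2:inf,v3:14,v4:inf,v5:16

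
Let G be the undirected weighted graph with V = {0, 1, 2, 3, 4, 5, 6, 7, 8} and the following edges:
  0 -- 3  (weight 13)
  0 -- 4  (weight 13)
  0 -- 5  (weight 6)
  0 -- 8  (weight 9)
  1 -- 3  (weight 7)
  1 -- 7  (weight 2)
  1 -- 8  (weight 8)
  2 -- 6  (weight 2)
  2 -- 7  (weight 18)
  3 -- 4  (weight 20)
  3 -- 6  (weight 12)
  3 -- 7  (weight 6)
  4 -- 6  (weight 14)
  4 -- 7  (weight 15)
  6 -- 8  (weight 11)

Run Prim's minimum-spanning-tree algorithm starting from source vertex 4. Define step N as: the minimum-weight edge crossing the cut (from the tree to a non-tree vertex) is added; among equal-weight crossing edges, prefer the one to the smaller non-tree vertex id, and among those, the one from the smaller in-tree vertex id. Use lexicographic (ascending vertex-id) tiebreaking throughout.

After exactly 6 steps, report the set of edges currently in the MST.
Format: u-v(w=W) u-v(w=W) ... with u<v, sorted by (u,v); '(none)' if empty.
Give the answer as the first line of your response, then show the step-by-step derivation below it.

0-4(w=13) 0-5(w=6) 0-8(w=9) 1-7(w=2) 1-8(w=8) 3-7(w=6)

step 1: add edge 0-4 (w=13); MST = {0-4(w=13)}
step 2: add edge 0-5 (w=6); MST = {0-4(w=13) 0-5(w=6)}
step 3: add edge 0-8 (w=9); MST = {0-4(w=13) 0-5(w=6) 0-8(w=9)}
step 4: add edge 1-8 (w=8); MST = {0-4(w=13) 0-5(w=6) 0-8(w=9) 1-8(w=8)}
step 5: add edge 1-7 (w=2); MST = {0-4(w=13) 0-5(w=6) 0-8(w=9) 1-7(w=2) 1-8(w=8)}
step 6: add edge 3-7 (w=6); MST = {0-4(w=13) 0-5(w=6) 0-8(w=9) 1-7(w=2) 1-8(w=8) 3-7(w=6)}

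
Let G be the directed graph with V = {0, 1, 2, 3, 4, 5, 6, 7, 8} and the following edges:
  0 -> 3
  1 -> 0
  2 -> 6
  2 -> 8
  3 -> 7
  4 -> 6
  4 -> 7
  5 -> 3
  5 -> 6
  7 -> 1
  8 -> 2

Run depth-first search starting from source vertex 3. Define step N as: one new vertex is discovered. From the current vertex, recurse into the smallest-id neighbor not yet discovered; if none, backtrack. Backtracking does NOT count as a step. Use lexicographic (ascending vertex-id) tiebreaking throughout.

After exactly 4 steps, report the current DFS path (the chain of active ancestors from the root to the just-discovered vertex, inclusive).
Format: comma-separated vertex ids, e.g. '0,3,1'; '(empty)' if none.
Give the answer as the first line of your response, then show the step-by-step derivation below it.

3,7,1,0

step 1: discover 3; path=3; order=3
step 2: discover 7; path=3>7; order=3,7
step 3: discover 1; path=3>7>1; order=3,7,1
step 4: discover 0; path=3>7>1>0; order=3,7,1,0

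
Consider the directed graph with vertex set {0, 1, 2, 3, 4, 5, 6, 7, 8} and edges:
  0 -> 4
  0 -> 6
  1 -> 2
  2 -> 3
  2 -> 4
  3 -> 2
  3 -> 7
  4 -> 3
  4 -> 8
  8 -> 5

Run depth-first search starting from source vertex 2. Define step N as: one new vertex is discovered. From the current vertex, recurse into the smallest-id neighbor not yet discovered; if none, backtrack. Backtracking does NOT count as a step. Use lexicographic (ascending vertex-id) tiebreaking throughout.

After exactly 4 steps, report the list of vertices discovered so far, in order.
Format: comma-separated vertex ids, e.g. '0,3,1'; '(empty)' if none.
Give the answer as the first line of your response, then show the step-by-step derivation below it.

2,3,7,4

step 1: discover 2; path=2; order=2
step 2: discover 3; path=2>3; order=2,3
step 3: discover 7; path=2>3>7; order=2,3,7
step 4: discover 4; path=2>4; order=2,3,7,4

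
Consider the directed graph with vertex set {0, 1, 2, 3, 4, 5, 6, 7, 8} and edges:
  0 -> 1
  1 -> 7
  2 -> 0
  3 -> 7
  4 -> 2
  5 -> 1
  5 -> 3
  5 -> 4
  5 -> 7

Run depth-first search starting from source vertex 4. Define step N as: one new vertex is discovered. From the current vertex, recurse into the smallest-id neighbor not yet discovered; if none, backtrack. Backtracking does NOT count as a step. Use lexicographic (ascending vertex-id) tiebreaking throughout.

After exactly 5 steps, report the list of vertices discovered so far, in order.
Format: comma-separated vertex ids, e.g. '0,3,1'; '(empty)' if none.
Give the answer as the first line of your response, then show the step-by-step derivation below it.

4,2,0,1,7

step 1: discover 4; path=4; order=4
step 2: discover 2; path=4>2; order=4,2
step 3: discover 0; path=4>2>0; order=4,2,0
step 4: discover 1; path=4>2>0>1; order=4,2,0,1
step 5: discover 7; path=4>2>0>1>7; order=4,2,0,1,7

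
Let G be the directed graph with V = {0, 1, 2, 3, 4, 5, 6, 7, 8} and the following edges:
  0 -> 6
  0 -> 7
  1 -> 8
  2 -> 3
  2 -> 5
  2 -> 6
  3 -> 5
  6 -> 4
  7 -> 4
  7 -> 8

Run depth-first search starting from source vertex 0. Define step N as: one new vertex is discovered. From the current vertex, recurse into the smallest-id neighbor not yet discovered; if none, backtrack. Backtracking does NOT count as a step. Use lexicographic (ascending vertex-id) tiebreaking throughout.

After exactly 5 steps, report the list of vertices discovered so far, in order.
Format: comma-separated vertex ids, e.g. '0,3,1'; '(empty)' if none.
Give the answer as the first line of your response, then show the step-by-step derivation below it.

0,6,4,7,8

step 1: discover 0; path=0; order=0
step 2: discover 6; path=0>6; order=0,6
step 3: discover 4; path=0>6>4; order=0,6,4
step 4: discover 7; path=0>7; order=0,6,4,7
step 5: discover 8; path=0>7>8; order=0,6,4,7,8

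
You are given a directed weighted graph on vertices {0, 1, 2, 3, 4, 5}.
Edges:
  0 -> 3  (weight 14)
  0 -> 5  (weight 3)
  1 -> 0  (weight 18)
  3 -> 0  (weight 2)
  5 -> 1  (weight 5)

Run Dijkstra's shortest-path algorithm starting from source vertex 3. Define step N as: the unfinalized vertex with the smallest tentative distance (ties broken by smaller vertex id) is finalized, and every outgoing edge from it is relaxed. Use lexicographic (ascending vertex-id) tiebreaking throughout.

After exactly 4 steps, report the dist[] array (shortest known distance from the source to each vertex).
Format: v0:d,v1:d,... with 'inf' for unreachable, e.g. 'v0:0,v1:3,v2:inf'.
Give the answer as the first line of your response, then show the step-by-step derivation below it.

v0:2,v1:10,v2:inf,v3:0,v4:inf,v5:5

step 1: dist = v0:2,v1:inf,v2:inf,v3:0,v4:inf,v5:inf
step 2: dist = v0:2,v1:inf,v2:inf,v3:0,v4:inf,v5:5
step 3: dist = v0:2,v1:10,v2:inf,v3:0,v4:inf,v5:5
step 4: dist = v0:2,v1:10,v2:inf,v3:0,v4:inf,v5:5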